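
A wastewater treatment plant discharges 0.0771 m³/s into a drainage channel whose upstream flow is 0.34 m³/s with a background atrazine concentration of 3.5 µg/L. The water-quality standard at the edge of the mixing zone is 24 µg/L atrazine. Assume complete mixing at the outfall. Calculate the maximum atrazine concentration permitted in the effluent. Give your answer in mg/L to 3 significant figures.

3.5 µg/L = 0.0035 mg/L.
24 µg/L = 0.024 mg/L.
Mass balance: 0.024·0.4171 = 0.0771·Cₑ + 0.34·0.0035.
Cₑ = (0.01001 − 0.00119) / 0.0771 = 0.1144 mg/L.

0.114 mg/L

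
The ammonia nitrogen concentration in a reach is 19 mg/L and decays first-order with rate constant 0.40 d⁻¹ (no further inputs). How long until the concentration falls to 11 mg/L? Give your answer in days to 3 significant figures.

1.37 d

t = ln(C₀/C)/k = ln(19/11)/0.40 = 0.5465/0.40 = 1.366 d.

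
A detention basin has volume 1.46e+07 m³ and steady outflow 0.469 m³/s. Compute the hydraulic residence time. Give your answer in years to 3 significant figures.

0.986 yr

Q = 0.469 m³/s × 3.156e+07 s/yr = 1.48e+07 m³/yr.
Hydraulic residence time τ = V/Q = 1.46e+07/1.48e+07 = 0.9865 yr.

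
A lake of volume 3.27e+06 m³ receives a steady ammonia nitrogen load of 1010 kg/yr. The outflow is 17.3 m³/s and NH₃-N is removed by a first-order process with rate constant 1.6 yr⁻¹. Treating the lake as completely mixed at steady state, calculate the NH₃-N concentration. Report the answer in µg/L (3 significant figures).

1.83 µg/L

Outflow Q = 17.3 m³/s × 3.156e+07 s/yr = 5.459e+08 m³/yr.
Steady-state CSTR mass balance: W = Q·C + k·V·C, so C = W/(Q + kV).
Q + kV = 5.459e+08 + 1.6·3.27e+06 = 5.512e+08 m³/yr.
C = 1010/5.512e+08 = 1.832e-06 kg/m³ = 0.001832 mg/L = 1.832 µg/L.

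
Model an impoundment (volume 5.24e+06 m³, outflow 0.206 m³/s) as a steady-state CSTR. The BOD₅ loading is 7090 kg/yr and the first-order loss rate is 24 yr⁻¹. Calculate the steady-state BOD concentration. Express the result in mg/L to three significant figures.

0.0536 mg/L

Outflow Q = 0.206 m³/s × 3.156e+07 s/yr = 6.501e+06 m³/yr.
Steady-state CSTR mass balance: W = Q·C + k·V·C, so C = W/(Q + kV).
Q + kV = 6.501e+06 + 24·5.24e+06 = 1.323e+08 m³/yr.
C = 7090/1.323e+08 = 5.361e-05 kg/m³ = 0.05361 mg/L.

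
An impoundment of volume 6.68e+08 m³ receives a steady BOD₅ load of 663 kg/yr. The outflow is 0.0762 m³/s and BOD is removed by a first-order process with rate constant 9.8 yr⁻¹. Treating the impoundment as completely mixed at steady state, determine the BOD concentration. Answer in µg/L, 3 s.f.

0.101 µg/L

Outflow Q = 0.0762 m³/s × 3.156e+07 s/yr = 2.405e+06 m³/yr.
Steady-state CSTR mass balance: W = Q·C + k·V·C, so C = W/(Q + kV).
Q + kV = 2.405e+06 + 9.8·6.68e+08 = 6.549e+09 m³/yr.
C = 663/6.549e+09 = 1.012e-07 kg/m³ = 0.0001012 mg/L = 0.1012 µg/L.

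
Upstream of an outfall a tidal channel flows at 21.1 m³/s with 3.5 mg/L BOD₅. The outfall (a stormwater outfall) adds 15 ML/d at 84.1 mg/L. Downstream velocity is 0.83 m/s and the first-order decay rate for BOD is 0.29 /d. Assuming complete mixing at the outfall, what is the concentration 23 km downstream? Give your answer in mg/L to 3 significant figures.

3.79 mg/L

15 ML/d = 0.1736 m³/s.
After complete mixing, C₀ = (0.1736·84.1 + 21.1·3.5) / 21.27 = 4.158 mg/L.
Travel time t = 2.3e+04 m / 0.83 m/s = 2.771e+04 s = 0.3207 d.
C = 4.158·exp(−0.29·0.3207) = 4.158·0.9112 = 3.788 mg/L.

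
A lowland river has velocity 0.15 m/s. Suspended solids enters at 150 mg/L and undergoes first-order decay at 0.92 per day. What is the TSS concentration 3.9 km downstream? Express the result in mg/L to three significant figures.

114 mg/L

Travel time t = 3.9 km / 0.15 m/s = 3900/0.15 = 2.6e+04 s = 0.3009 d.
First-order decay: C = 150·exp(−0.92·0.3009) = 150·0.7582 = 113.7 mg/L.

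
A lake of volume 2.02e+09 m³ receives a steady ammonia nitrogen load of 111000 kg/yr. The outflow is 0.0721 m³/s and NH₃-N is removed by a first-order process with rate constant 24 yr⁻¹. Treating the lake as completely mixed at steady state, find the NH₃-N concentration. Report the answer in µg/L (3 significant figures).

Outflow Q = 0.0721 m³/s × 3.156e+07 s/yr = 2.275e+06 m³/yr.
Steady-state CSTR mass balance: W = Q·C + k·V·C, so C = W/(Q + kV).
Q + kV = 2.275e+06 + 24·2.02e+09 = 4.848e+10 m³/yr.
C = 111000/4.848e+10 = 2.289e-06 kg/m³ = 0.002289 mg/L = 2.289 µg/L.

2.29 µg/L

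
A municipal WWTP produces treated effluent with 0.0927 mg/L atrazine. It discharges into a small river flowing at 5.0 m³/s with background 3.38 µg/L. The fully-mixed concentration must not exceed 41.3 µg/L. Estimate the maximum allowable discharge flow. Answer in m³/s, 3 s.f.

3.69 m³/s

3.38 µg/L = 0.00338 mg/L.
41.3 µg/L = 0.0413 mg/L.
Mass balance at complete mixing: C_std·(Q_w + Q_r) = Q_w·C_e + Q_r·C_b.
Rearranging, Q_w = Q_r·(C_std − C_b)/(C_e − C_std) = 5.0·(0.0413 − 0.00338) / (0.0927 − 0.0413) = 3.689 m³/s.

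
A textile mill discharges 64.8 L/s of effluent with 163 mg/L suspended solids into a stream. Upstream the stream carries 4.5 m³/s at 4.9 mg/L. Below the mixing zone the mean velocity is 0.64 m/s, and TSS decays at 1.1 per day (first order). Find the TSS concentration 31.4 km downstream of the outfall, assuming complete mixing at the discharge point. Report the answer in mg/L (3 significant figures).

64.8 L/s = 0.0648 m³/s.
After complete mixing, C₀ = (0.0648·163 + 4.5·4.9) / 4.565 = 7.144 mg/L.
Travel time t = 3.14e+04 m / 0.64 m/s = 4.906e+04 s = 0.5679 d.
C = 7.144·exp(−1.1·0.5679) = 7.144·0.5355 = 3.825 mg/L.

3.83 mg/L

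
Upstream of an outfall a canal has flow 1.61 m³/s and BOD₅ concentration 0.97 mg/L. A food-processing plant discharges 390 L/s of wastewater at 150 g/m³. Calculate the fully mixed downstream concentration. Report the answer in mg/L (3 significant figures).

30.0 mg/L

390 L/s = 0.39 m³/s.
Flow-weighted mixing gives C = (0.39·150 + 1.61·0.97) / (0.39 + 1.61) = 60.06/2 = 30.03 mg/L.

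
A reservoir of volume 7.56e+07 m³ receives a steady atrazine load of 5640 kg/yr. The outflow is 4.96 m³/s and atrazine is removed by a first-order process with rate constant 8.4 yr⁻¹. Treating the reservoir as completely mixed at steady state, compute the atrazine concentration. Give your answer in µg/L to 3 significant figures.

7.13 µg/L

Outflow Q = 4.96 m³/s × 3.156e+07 s/yr = 1.565e+08 m³/yr.
Steady-state CSTR mass balance: W = Q·C + k·V·C, so C = W/(Q + kV).
Q + kV = 1.565e+08 + 8.4·7.56e+07 = 7.916e+08 m³/yr.
C = 5640/7.916e+08 = 7.125e-06 kg/m³ = 0.007125 mg/L = 7.125 µg/L.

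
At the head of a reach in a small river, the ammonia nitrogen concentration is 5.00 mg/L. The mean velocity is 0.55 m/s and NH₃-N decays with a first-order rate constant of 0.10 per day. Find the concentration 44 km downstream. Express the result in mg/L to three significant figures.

Travel time t = 44 km / 0.55 m/s = 4.4e+04/0.55 = 8e+04 s = 0.9259 d.
First-order decay: C = 5.00·exp(−0.10·0.9259) = 5.00·0.9116 = 4.558 mg/L.

4.56 mg/L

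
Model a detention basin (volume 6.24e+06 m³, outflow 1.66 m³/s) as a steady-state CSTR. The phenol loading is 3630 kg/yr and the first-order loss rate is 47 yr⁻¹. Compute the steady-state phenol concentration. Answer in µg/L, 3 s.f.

10.5 µg/L

Outflow Q = 1.66 m³/s × 3.156e+07 s/yr = 5.239e+07 m³/yr.
Steady-state CSTR mass balance: W = Q·C + k·V·C, so C = W/(Q + kV).
Q + kV = 5.239e+07 + 47·6.24e+06 = 3.457e+08 m³/yr.
C = 3630/3.457e+08 = 1.05e-05 kg/m³ = 0.0105 mg/L = 10.5 µg/L.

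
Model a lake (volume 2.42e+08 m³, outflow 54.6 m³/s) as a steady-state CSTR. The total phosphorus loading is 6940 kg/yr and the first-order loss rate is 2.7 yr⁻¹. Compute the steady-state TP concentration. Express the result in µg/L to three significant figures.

2.92 µg/L

Outflow Q = 54.6 m³/s × 3.156e+07 s/yr = 1.723e+09 m³/yr.
Steady-state CSTR mass balance: W = Q·C + k·V·C, so C = W/(Q + kV).
Q + kV = 1.723e+09 + 2.7·2.42e+08 = 2.376e+09 m³/yr.
C = 6940/2.376e+09 = 2.92e-06 kg/m³ = 0.00292 mg/L = 2.92 µg/L.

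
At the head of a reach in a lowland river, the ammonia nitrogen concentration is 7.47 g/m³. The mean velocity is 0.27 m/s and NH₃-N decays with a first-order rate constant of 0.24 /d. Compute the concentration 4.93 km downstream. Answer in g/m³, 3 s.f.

7.10 g/m³

Travel time t = 4.93 km / 0.27 m/s = 4930/0.27 = 1.826e+04 s = 0.2113 d.
First-order decay: C = 7.47·exp(−0.24·0.2113) = 7.47·0.9505 = 7.101 g/m³.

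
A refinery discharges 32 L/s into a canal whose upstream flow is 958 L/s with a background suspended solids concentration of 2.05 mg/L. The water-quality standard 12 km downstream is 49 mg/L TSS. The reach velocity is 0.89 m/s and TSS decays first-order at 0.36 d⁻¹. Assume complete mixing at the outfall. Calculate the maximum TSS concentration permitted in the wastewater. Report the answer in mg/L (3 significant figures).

1540 mg/L

32 L/s = 0.032 m³/s.
958 L/s = 0.958 m³/s.
Travel time to the compliance point: t = 1.2e+04/0.89 = 1.348e+04 s = 0.1561 d; decay factor exp(−0.36·0.1561) = 0.9454.
So the concentration just after mixing may be at most 49/0.9454 = 51.83 mg/L.
Mass balance: 51.83·0.99 = 0.032·Cₑ + 0.958·2.05.
Cₑ = (51.31 − 1.964) / 0.032 = 1542 mg/L.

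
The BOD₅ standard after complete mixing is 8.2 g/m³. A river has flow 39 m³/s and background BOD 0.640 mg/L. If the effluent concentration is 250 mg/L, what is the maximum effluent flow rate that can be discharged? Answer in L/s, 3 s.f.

Mass balance at complete mixing: C_std·(Q_w + Q_r) = Q_w·C_e + Q_r·C_b.
Rearranging, Q_w = Q_r·(C_std − C_b)/(C_e − C_std) = 39·(8.2 − 0.64) / (250 − 8.2) = 1.219 m³/s.
= 1219 L/s.

1220 L/s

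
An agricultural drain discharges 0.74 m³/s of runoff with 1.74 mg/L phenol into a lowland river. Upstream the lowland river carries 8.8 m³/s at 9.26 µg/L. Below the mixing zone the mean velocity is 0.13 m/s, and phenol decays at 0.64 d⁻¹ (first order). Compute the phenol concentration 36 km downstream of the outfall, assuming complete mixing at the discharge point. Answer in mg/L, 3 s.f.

0.0185 mg/L

9.26 µg/L = 0.00926 mg/L.
After complete mixing, C₀ = (0.74·1.74 + 8.8·0.00926) / 9.54 = 0.1435 mg/L.
Travel time t = 3.6e+04 m / 0.13 m/s = 2.769e+05 s = 3.205 d.
C = 0.1435·exp(−0.64·3.205) = 0.1435·0.1286 = 0.01845 mg/L.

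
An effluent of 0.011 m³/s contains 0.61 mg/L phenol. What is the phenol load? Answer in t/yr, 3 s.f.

Mass flux = Q·C = 0.011 m³/s × 0.61 g/m³ = 0.00671 g/s.
= 0.00671 g/s × 31.56 = 0.2118 t/yr.

0.212 t/yr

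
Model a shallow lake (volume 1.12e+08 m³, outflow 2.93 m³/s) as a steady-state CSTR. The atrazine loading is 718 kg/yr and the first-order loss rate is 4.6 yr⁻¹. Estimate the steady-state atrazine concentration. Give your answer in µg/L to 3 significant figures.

1.18 µg/L

Outflow Q = 2.93 m³/s × 3.156e+07 s/yr = 9.246e+07 m³/yr.
Steady-state CSTR mass balance: W = Q·C + k·V·C, so C = W/(Q + kV).
Q + kV = 9.246e+07 + 4.6·1.12e+08 = 6.077e+08 m³/yr.
C = 718/6.077e+08 = 1.182e-06 kg/m³ = 0.001182 mg/L = 1.182 µg/L.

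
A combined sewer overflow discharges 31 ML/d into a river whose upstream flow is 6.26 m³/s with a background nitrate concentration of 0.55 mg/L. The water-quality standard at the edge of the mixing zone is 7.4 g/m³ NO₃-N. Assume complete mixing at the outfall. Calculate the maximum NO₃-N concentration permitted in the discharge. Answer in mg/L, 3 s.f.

31 ML/d = 0.3588 m³/s.
Mass balance: 7.4·6.619 = 0.3588·Cₑ + 6.26·0.55.
Cₑ = (48.98 − 3.443) / 0.3588 = 126.9 mg/L.

127 mg/L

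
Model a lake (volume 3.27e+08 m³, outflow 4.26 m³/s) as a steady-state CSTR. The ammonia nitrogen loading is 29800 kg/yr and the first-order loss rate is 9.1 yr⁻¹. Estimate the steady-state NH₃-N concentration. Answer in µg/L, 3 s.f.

9.58 µg/L

Outflow Q = 4.26 m³/s × 3.156e+07 s/yr = 1.344e+08 m³/yr.
Steady-state CSTR mass balance: W = Q·C + k·V·C, so C = W/(Q + kV).
Q + kV = 1.344e+08 + 9.1·3.27e+08 = 3.11e+09 m³/yr.
C = 29800/3.11e+09 = 9.582e-06 kg/m³ = 0.009582 mg/L = 9.582 µg/L.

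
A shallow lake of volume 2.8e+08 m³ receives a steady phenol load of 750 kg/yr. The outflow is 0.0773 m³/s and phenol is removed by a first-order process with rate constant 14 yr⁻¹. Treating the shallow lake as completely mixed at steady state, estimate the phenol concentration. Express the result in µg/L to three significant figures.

0.191 µg/L

Outflow Q = 0.0773 m³/s × 3.156e+07 s/yr = 2.439e+06 m³/yr.
Steady-state CSTR mass balance: W = Q·C + k·V·C, so C = W/(Q + kV).
Q + kV = 2.439e+06 + 14·2.8e+08 = 3.922e+09 m³/yr.
C = 750/3.922e+09 = 1.912e-07 kg/m³ = 0.0001912 mg/L = 0.1912 µg/L.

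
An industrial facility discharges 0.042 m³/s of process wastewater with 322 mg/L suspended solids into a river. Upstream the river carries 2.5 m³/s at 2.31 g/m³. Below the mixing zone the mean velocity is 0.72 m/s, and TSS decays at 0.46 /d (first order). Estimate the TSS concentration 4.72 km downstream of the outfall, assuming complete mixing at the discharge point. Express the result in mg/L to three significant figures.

7.33 mg/L

After complete mixing, C₀ = (0.042·322 + 2.5·2.31) / 2.542 = 7.592 mg/L.
Travel time t = 4720 m / 0.72 m/s = 6556 s = 0.07587 d.
C = 7.592·exp(−0.46·0.07587) = 7.592·0.9657 = 7.332 mg/L.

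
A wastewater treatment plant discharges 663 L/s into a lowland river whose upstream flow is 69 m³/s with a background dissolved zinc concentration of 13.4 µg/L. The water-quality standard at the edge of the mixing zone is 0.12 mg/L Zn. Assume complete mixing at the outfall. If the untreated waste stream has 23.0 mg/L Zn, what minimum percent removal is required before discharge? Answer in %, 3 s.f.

663 L/s = 0.663 m³/s.
13.4 µg/L = 0.0134 mg/L.
Mass balance: 0.12·69.66 = 0.663·Cₑ + 69·0.0134.
Cₑ = (8.36 − 0.9246) / 0.663 = 11.21 mg/L.
Required removal = 1 − 11.21/23.0 = 51.24 %.

51.2 %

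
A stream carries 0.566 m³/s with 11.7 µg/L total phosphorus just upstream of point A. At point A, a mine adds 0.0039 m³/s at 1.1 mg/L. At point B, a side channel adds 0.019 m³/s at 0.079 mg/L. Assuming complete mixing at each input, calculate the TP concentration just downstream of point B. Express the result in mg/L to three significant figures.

11.7 µg/L = 0.0117 mg/L.
After input A: C = (0.566·0.0117 + 0.0039·1.1) / 0.5699 = 0.01915 mg/L.
After input B: C = (0.5699·0.01915 + 0.019·0.079) / 0.5889 = 0.02108 mg/L.

0.0211 mg/L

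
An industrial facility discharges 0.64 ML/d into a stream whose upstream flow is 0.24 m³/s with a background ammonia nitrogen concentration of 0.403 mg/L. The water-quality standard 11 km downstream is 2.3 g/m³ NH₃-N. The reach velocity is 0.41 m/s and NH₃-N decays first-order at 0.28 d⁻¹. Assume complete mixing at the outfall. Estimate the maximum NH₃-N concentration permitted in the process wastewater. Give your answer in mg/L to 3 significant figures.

0.64 ML/d = 0.007407 m³/s.
Travel time to the compliance point: t = 1.1e+04/0.41 = 2.683e+04 s = 0.3105 d; decay factor exp(−0.28·0.3105) = 0.9167.
So the concentration just after mixing may be at most 2.3/0.9167 = 2.509 mg/L.
Mass balance: 2.509·0.2474 = 0.007407·Cₑ + 0.24·0.403.
Cₑ = (0.6207 − 0.09672) / 0.007407 = 70.74 mg/L.

70.7 mg/L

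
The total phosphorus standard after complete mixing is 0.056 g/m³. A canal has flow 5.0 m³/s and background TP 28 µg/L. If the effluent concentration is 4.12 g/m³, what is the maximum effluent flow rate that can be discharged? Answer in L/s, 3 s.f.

28 µg/L = 0.028 mg/L.
Mass balance at complete mixing: C_std·(Q_w + Q_r) = Q_w·C_e + Q_r·C_b.
Rearranging, Q_w = Q_r·(C_std − C_b)/(C_e − C_std) = 5.0·(0.056 − 0.028) / (4.12 − 0.056) = 0.03445 m³/s.
= 34.45 L/s.

34.4 L/s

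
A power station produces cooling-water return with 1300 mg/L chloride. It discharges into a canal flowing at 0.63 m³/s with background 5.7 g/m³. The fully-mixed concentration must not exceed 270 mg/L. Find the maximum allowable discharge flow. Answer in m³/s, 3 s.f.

Mass balance at complete mixing: C_std·(Q_w + Q_r) = Q_w·C_e + Q_r·C_b.
Rearranging, Q_w = Q_r·(C_std − C_b)/(C_e − C_std) = 0.63·(270 − 5.7) / (1300 − 270) = 0.1617 m³/s.

0.162 m³/s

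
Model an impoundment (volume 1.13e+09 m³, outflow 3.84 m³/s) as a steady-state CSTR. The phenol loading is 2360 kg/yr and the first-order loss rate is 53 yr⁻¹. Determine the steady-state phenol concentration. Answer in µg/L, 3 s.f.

0.0393 µg/L

Outflow Q = 3.84 m³/s × 3.156e+07 s/yr = 1.212e+08 m³/yr.
Steady-state CSTR mass balance: W = Q·C + k·V·C, so C = W/(Q + kV).
Q + kV = 1.212e+08 + 53·1.13e+09 = 6.001e+10 m³/yr.
C = 2360/6.001e+10 = 3.933e-08 kg/m³ = 3.933e-05 mg/L = 0.03933 µg/L.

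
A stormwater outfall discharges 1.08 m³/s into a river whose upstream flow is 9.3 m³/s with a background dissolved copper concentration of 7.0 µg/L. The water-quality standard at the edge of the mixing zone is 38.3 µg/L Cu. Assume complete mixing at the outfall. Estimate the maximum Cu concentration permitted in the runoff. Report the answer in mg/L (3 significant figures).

0.308 mg/L

7.0 µg/L = 0.007 mg/L.
38.3 µg/L = 0.0383 mg/L.
Mass balance: 0.0383·10.38 = 1.08·Cₑ + 9.3·0.007.
Cₑ = (0.3976 − 0.0651) / 1.08 = 0.3078 mg/L.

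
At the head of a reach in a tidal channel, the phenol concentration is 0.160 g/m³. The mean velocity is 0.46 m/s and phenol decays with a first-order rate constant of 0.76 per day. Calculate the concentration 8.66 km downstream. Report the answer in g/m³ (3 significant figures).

Travel time t = 8.66 km / 0.46 m/s = 8660/0.46 = 1.883e+04 s = 0.2179 d.
First-order decay: C = 0.160·exp(−0.76·0.2179) = 0.160·0.8474 = 0.1356 g/m³.

0.136 g/m³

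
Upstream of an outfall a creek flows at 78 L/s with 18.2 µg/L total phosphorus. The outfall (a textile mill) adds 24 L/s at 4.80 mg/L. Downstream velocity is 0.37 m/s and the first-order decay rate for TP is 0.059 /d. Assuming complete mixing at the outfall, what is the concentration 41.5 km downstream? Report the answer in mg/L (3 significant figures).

24 L/s = 0.024 m³/s.
78 L/s = 0.078 m³/s.
18.2 µg/L = 0.0182 mg/L.
After complete mixing, C₀ = (0.024·4.8 + 0.078·0.0182) / 0.102 = 1.143 mg/L.
Travel time t = 4.15e+04 m / 0.37 m/s = 1.122e+05 s = 1.298 d.
C = 1.143·exp(−0.059·1.298) = 1.143·0.9263 = 1.059 mg/L.

1.06 mg/L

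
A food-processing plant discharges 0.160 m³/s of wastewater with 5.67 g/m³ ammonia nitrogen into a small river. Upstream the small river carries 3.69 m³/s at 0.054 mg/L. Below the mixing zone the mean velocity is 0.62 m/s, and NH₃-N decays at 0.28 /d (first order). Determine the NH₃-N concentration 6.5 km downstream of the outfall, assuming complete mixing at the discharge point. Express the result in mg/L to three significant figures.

0.278 mg/L

After complete mixing, C₀ = (0.16·5.67 + 3.69·0.054) / 3.85 = 0.2874 mg/L.
Travel time t = 6500 m / 0.62 m/s = 1.048e+04 s = 0.1213 d.
C = 0.2874·exp(−0.28·0.1213) = 0.2874·0.9666 = 0.2778 mg/L.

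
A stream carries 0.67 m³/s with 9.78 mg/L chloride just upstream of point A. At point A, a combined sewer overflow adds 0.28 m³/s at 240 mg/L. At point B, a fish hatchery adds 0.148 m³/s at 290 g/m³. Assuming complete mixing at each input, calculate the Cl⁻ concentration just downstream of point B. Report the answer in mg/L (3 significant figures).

106 mg/L

After input A: C = (0.67·9.78 + 0.28·240) / 0.95 = 77.63 mg/L.
After input B: C = (0.95·77.63 + 0.148·290) / 1.098 = 106.3 mg/L.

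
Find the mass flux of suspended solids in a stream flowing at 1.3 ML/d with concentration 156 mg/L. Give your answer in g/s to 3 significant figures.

1.3 ML/d = 0.01505 m³/s.
Mass flux = Q·C = 0.01505 m³/s × 156 g/m³ = 2.347 g/s.

2.35 g/s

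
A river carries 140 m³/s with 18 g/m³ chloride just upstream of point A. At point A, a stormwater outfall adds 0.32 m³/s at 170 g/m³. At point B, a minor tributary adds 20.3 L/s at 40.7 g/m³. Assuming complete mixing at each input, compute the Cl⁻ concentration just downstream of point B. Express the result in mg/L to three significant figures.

18.3 mg/L

After input A: C = (140·18 + 0.32·170) / 140.3 = 18.35 mg/L.
20.3 L/s = 0.0203 m³/s.
After input B: C = (140.3·18.35 + 0.0203·40.7) / 140.3 = 18.35 mg/L.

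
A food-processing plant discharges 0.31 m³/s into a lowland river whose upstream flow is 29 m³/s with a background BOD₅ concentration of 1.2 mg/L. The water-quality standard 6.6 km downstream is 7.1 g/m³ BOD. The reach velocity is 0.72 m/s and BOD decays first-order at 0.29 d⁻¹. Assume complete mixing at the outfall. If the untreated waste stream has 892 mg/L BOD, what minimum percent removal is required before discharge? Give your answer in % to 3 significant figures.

Travel time to the compliance point: t = 6600/0.72 = 9167 s = 0.1061 d; decay factor exp(−0.29·0.1061) = 0.9697.
So the concentration just after mixing may be at most 7.1/0.9697 = 7.322 mg/L.
Mass balance: 7.322·29.31 = 0.31·Cₑ + 29·1.2.
Cₑ = (214.6 − 34.8) / 0.31 = 580 mg/L.
Required removal = 1 − 580/892 = 34.98 %.

35.0 %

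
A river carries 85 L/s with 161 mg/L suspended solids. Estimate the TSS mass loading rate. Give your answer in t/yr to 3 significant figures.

432 t/yr

85 L/s = 0.085 m³/s.
Mass flux = Q·C = 0.085 m³/s × 161 g/m³ = 13.69 g/s.
= 13.69 g/s × 31.56 = 431.9 t/yr.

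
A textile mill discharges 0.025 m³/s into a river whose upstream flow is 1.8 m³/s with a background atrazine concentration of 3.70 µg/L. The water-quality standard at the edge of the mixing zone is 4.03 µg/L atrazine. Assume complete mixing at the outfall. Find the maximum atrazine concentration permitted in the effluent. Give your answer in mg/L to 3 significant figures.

3.70 µg/L = 0.0037 mg/L.
4.03 µg/L = 0.00403 mg/L.
Mass balance: 0.00403·1.825 = 0.025·Cₑ + 1.8·0.0037.
Cₑ = (0.007355 − 0.00666) / 0.025 = 0.02779 mg/L.

0.0278 mg/L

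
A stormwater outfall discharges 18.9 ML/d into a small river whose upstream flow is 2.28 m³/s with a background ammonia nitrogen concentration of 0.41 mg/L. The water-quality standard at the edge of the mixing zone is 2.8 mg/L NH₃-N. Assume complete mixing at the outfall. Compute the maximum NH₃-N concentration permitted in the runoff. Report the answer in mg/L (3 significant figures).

27.7 mg/L

18.9 ML/d = 0.2187 m³/s.
Mass balance: 2.8·2.499 = 0.2187·Cₑ + 2.28·0.41.
Cₑ = (6.996 − 0.9348) / 0.2187 = 27.71 mg/L.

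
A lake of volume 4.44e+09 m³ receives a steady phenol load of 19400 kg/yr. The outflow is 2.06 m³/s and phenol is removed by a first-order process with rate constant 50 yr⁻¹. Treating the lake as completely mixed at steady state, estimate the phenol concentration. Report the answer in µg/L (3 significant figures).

Outflow Q = 2.06 m³/s × 3.156e+07 s/yr = 6.501e+07 m³/yr.
Steady-state CSTR mass balance: W = Q·C + k·V·C, so C = W/(Q + kV).
Q + kV = 6.501e+07 + 50·4.44e+09 = 2.221e+11 m³/yr.
C = 19400/2.221e+11 = 8.736e-08 kg/m³ = 8.736e-05 mg/L = 0.08736 µg/L.

0.0874 µg/L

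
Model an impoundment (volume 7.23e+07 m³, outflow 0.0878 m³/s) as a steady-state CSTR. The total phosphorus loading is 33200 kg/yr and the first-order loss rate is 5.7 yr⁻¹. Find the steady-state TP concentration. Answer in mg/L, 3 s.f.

0.0800 mg/L

Outflow Q = 0.0878 m³/s × 3.156e+07 s/yr = 2.771e+06 m³/yr.
Steady-state CSTR mass balance: W = Q·C + k·V·C, so C = W/(Q + kV).
Q + kV = 2.771e+06 + 5.7·7.23e+07 = 4.149e+08 m³/yr.
C = 33200/4.149e+08 = 8.002e-05 kg/m³ = 0.08002 mg/L.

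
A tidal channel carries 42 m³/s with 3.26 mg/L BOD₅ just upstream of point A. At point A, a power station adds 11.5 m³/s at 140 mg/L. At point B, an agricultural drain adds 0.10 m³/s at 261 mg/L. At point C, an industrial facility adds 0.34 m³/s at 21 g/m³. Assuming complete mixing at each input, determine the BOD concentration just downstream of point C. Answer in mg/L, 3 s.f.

33.0 mg/L

After input A: C = (42·3.26 + 11.5·140) / 53.5 = 32.65 mg/L.
After input B: C = (53.5·32.65 + 0.1·261) / 53.6 = 33.08 mg/L.
After input C: C = (53.6·33.08 + 0.34·21) / 53.94 = 33 mg/L.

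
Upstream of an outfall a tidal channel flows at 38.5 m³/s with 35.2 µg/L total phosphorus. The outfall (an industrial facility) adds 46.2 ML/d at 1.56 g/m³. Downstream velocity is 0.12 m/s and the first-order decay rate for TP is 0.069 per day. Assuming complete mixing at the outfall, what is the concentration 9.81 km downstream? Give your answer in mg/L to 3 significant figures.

46.2 ML/d = 0.5347 m³/s.
35.2 µg/L = 0.0352 mg/L.
After complete mixing, C₀ = (0.5347·1.56 + 38.5·0.0352) / 39.03 = 0.05609 mg/L.
Travel time t = 9810 m / 0.12 m/s = 8.175e+04 s = 0.9462 d.
C = 0.05609·exp(−0.069·0.9462) = 0.05609·0.9368 = 0.05254 mg/L.

0.0525 mg/L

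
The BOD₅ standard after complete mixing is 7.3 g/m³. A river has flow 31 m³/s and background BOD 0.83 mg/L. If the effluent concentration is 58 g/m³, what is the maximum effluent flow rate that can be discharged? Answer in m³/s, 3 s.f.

Mass balance at complete mixing: C_std·(Q_w + Q_r) = Q_w·C_e + Q_r·C_b.
Rearranging, Q_w = Q_r·(C_std − C_b)/(C_e − C_std) = 31·(7.3 − 0.83) / (58 − 7.3) = 3.956 m³/s.

3.96 m³/s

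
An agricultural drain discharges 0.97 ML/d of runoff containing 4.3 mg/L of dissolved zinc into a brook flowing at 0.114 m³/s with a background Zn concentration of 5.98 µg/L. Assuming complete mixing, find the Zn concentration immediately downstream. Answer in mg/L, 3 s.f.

0.391 mg/L

0.97 ML/d = 0.01123 m³/s.
5.98 µg/L = 0.00598 mg/L.
Conservation of mass across the mixing zone: C = (0.01123·4.3 + 0.114·0.00598) / (0.01123 + 0.114) = 0.04896/0.1252 = 0.3909 mg/L.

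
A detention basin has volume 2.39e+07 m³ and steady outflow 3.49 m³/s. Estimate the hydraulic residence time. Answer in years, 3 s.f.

0.217 yr

Q = 3.49 m³/s × 3.156e+07 s/yr = 1.101e+08 m³/yr.
Hydraulic residence time τ = V/Q = 2.39e+07/1.101e+08 = 0.217 yr.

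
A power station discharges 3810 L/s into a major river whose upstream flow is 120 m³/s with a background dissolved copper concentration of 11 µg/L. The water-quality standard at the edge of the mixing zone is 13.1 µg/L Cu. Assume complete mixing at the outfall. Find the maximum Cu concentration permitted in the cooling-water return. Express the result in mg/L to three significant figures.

0.0792 mg/L

3810 L/s = 3.81 m³/s.
11 µg/L = 0.011 mg/L.
13.1 µg/L = 0.0131 mg/L.
Mass balance: 0.0131·123.8 = 3.81·Cₑ + 120·0.011.
Cₑ = (1.622 − 1.32) / 3.81 = 0.07924 mg/L.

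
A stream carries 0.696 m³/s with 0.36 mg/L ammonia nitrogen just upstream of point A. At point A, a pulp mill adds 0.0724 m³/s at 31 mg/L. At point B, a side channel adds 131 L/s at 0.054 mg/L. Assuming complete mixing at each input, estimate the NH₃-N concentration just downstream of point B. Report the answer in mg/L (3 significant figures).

After input A: C = (0.696·0.36 + 0.0724·31) / 0.7684 = 3.247 mg/L.
131 L/s = 0.131 m³/s.
After input B: C = (0.7684·3.247 + 0.131·0.054) / 0.8994 = 2.782 mg/L.

2.78 mg/L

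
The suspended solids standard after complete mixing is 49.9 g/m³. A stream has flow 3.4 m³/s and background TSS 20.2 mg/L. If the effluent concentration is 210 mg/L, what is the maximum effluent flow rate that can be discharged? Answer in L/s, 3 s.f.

Mass balance at complete mixing: C_std·(Q_w + Q_r) = Q_w·C_e + Q_r·C_b.
Rearranging, Q_w = Q_r·(C_std − C_b)/(C_e − C_std) = 3.4·(49.9 − 20.2) / (210 − 49.9) = 0.6307 m³/s.
= 630.7 L/s.

631 L/s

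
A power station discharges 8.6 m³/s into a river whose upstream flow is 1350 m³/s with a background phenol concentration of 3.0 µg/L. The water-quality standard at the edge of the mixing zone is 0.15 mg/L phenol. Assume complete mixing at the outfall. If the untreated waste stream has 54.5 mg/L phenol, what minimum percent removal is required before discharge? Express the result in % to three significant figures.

3.0 µg/L = 0.003 mg/L.
Mass balance: 0.15·1359 = 8.6·Cₑ + 1350·0.003.
Cₑ = (203.8 − 4.05) / 8.6 = 23.23 mg/L.
Required removal = 1 − 23.23/54.5 = 57.38 %.

57.4 %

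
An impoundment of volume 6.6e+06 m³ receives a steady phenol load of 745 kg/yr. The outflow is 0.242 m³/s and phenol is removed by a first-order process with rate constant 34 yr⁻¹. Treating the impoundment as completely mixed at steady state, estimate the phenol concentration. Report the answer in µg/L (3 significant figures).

3.21 µg/L

Outflow Q = 0.242 m³/s × 3.156e+07 s/yr = 7.637e+06 m³/yr.
Steady-state CSTR mass balance: W = Q·C + k·V·C, so C = W/(Q + kV).
Q + kV = 7.637e+06 + 34·6.6e+06 = 2.32e+08 m³/yr.
C = 745/2.32e+08 = 3.211e-06 kg/m³ = 0.003211 mg/L = 3.211 µg/L.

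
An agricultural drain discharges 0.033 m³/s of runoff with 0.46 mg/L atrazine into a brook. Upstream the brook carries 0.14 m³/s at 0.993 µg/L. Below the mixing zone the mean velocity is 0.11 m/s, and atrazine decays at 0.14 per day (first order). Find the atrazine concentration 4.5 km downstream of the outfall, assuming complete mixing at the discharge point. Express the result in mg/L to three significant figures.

0.993 µg/L = 0.000993 mg/L.
After complete mixing, C₀ = (0.033·0.46 + 0.14·0.000993) / 0.173 = 0.08855 mg/L.
Travel time t = 4500 m / 0.11 m/s = 4.091e+04 s = 0.4735 d.
C = 0.08855·exp(−0.14·0.4735) = 0.08855·0.9359 = 0.08287 mg/L.

0.0829 mg/L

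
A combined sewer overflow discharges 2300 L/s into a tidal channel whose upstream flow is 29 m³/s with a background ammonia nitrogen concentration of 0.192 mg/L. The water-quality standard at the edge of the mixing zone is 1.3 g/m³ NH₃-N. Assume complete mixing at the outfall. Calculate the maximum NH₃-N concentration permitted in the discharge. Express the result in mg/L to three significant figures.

15.3 mg/L

2300 L/s = 2.3 m³/s.
Mass balance: 1.3·31.3 = 2.3·Cₑ + 29·0.192.
Cₑ = (40.69 − 5.568) / 2.3 = 15.27 mg/L.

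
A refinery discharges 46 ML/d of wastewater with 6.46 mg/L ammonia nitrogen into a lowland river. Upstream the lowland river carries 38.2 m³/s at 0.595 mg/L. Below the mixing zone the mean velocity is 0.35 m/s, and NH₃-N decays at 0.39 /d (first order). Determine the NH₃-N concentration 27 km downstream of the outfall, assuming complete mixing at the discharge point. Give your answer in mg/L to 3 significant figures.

46 ML/d = 0.5324 m³/s.
After complete mixing, C₀ = (0.5324·6.46 + 38.2·0.595) / 38.73 = 0.6756 mg/L.
Travel time t = 2.7e+04 m / 0.35 m/s = 7.714e+04 s = 0.8929 d.
C = 0.6756·exp(−0.39·0.8929) = 0.6756·0.7059 = 0.477 mg/L.

0.477 mg/L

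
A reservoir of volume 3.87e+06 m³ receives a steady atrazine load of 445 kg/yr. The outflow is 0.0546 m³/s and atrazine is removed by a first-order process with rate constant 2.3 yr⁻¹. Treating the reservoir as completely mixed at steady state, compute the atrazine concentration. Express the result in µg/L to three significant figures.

41.9 µg/L

Outflow Q = 0.0546 m³/s × 3.156e+07 s/yr = 1.723e+06 m³/yr.
Steady-state CSTR mass balance: W = Q·C + k·V·C, so C = W/(Q + kV).
Q + kV = 1.723e+06 + 2.3·3.87e+06 = 1.062e+07 m³/yr.
C = 445/1.062e+07 = 4.189e-05 kg/m³ = 0.04189 mg/L = 41.89 µg/L.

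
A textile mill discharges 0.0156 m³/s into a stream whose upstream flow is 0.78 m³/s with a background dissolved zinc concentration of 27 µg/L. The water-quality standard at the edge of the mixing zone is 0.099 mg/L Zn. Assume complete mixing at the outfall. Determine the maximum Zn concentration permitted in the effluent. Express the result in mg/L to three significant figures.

27 µg/L = 0.027 mg/L.
Mass balance: 0.099·0.7956 = 0.0156·Cₑ + 0.78·0.027.
Cₑ = (0.07876 − 0.02106) / 0.0156 = 3.699 mg/L.

3.70 mg/L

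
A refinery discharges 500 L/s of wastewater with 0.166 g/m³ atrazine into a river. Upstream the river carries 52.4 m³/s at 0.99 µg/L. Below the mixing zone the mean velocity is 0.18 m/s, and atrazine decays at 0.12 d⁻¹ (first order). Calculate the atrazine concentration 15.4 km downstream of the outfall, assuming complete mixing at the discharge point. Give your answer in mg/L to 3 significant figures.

500 L/s = 0.5 m³/s.
0.99 µg/L = 0.00099 mg/L.
After complete mixing, C₀ = (0.5·0.166 + 52.4·0.00099) / 52.9 = 0.00255 mg/L.
Travel time t = 1.54e+04 m / 0.18 m/s = 8.556e+04 s = 0.9902 d.
C = 0.00255·exp(−0.12·0.9902) = 0.00255·0.888 = 0.002264 mg/L.

0.00226 mg/L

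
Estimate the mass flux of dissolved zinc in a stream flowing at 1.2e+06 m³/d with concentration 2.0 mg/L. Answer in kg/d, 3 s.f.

1.2e+06 m³/d = 13.89 m³/s.
Mass flux = Q·C = 13.89 m³/s × 2 g/m³ = 27.78 g/s.
= 27.78 g/s × 86.4 = 2400 kg/d.

2400 kg/d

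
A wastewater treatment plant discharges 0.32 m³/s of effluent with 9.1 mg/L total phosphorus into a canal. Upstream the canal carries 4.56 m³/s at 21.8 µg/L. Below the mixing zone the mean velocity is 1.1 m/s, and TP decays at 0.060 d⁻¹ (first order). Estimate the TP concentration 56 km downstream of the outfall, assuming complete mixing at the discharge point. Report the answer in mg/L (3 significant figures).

0.596 mg/L

21.8 µg/L = 0.0218 mg/L.
After complete mixing, C₀ = (0.32·9.1 + 4.56·0.0218) / 4.88 = 0.6171 mg/L.
Travel time t = 5.6e+04 m / 1.1 m/s = 5.091e+04 s = 0.5892 d.
C = 0.6171·exp(−0.060·0.5892) = 0.6171·0.9653 = 0.5957 mg/L.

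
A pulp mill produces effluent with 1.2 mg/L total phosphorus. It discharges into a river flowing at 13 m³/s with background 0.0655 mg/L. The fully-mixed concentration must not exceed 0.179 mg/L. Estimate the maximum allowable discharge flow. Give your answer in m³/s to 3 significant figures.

Mass balance at complete mixing: C_std·(Q_w + Q_r) = Q_w·C_e + Q_r·C_b.
Rearranging, Q_w = Q_r·(C_std − C_b)/(C_e − C_std) = 13·(0.179 − 0.0655) / (1.2 − 0.179) = 1.445 m³/s.

1.45 m³/s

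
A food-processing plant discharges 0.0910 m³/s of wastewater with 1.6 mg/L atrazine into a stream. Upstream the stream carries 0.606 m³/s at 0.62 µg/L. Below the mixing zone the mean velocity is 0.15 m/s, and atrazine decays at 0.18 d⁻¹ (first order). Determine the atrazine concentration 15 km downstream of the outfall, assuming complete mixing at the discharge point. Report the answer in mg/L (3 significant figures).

0.62 µg/L = 0.00062 mg/L.
After complete mixing, C₀ = (0.091·1.6 + 0.606·0.00062) / 0.697 = 0.2094 mg/L.
Travel time t = 1.5e+04 m / 0.15 m/s = 1e+05 s = 1.157 d.
C = 0.2094·exp(−0.18·1.157) = 0.2094·0.8119 = 0.17 mg/L.

0.170 mg/L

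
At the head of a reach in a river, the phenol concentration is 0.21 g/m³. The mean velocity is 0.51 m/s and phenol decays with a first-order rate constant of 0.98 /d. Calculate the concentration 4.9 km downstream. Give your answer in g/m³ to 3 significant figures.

Travel time t = 4.9 km / 0.51 m/s = 4900/0.51 = 9608 s = 0.1112 d.
First-order decay: C = 0.21·exp(−0.98·0.1112) = 0.21·0.8968 = 0.1883 g/m³.

0.188 g/m³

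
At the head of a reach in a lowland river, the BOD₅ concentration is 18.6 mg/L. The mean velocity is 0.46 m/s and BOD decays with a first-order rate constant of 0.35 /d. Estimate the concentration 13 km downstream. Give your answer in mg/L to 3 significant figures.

Travel time t = 13 km / 0.46 m/s = 1.3e+04/0.46 = 2.826e+04 s = 0.3271 d.
First-order decay: C = 18.6·exp(−0.35·0.3271) = 18.6·0.8918 = 16.59 mg/L.

16.6 mg/L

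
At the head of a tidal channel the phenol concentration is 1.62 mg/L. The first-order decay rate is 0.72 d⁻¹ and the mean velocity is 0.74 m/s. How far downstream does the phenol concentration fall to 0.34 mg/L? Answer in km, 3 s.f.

From C = C₀·e^(−kt), t = ln(C₀/C)/k = ln(1.62/0.34)/0.72 = 1.561/0.72 = 2.168 d.
Distance = v·t = 0.74 m/s × 1.873e+05 s = 1.386e+05 m = 138.6 km.

139 km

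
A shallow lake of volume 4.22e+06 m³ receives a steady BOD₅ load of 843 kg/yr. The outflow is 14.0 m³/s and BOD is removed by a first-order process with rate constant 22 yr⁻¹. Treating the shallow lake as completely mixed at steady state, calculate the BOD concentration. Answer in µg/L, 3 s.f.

Outflow Q = 14.0 m³/s × 3.156e+07 s/yr = 4.418e+08 m³/yr.
Steady-state CSTR mass balance: W = Q·C + k·V·C, so C = W/(Q + kV).
Q + kV = 4.418e+08 + 22·4.22e+06 = 5.346e+08 m³/yr.
C = 843/5.346e+08 = 1.577e-06 kg/m³ = 0.001577 mg/L = 1.577 µg/L.

1.58 µg/L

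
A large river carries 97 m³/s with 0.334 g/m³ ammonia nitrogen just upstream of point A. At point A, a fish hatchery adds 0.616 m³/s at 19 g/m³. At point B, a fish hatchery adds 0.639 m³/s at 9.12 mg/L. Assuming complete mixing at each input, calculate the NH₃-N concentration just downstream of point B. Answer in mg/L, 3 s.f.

0.508 mg/L

After input A: C = (97·0.334 + 0.616·19) / 97.62 = 0.4518 mg/L.
After input B: C = (97.62·0.4518 + 0.639·9.12) / 98.25 = 0.5082 mg/L.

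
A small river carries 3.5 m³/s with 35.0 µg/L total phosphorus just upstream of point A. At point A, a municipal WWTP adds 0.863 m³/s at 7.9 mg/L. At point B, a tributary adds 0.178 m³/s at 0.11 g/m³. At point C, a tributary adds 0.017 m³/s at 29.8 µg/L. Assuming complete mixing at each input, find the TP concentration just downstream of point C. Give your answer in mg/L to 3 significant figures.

35.0 µg/L = 0.035 mg/L.
After input A: C = (3.5·0.035 + 0.863·7.9) / 4.363 = 1.591 mg/L.
After input B: C = (4.363·1.591 + 0.178·0.11) / 4.541 = 1.533 mg/L.
29.8 µg/L = 0.0298 mg/L.
After input C: C = (4.541·1.533 + 0.017·0.0298) / 4.558 = 1.527 mg/L.

1.53 mg/L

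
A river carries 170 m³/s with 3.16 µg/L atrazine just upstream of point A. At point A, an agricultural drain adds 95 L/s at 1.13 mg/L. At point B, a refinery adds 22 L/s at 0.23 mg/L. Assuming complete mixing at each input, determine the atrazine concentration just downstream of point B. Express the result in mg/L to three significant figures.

3.16 µg/L = 0.00316 mg/L.
95 L/s = 0.095 m³/s.
After input A: C = (170·0.00316 + 0.095·1.13) / 170.1 = 0.003789 mg/L.
22 L/s = 0.022 m³/s.
After input B: C = (170.1·0.003789 + 0.022·0.23) / 170.1 = 0.003819 mg/L.

0.00382 mg/L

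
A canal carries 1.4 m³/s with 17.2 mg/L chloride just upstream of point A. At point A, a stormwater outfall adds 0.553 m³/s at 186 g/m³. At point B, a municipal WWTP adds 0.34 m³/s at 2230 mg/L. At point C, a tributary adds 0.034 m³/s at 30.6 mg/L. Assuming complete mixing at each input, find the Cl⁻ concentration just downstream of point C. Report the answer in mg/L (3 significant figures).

381 mg/L

After input A: C = (1.4·17.2 + 0.553·186) / 1.953 = 65 mg/L.
After input B: C = (1.953·65 + 0.34·2230) / 2.293 = 386 mg/L.
After input C: C = (2.293·386 + 0.034·30.6) / 2.327 = 380.8 mg/L.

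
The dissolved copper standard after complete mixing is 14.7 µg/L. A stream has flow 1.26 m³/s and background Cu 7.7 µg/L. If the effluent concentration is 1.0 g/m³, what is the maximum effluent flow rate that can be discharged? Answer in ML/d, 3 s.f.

7.7 µg/L = 0.0077 mg/L.
14.7 µg/L = 0.0147 mg/L.
Mass balance at complete mixing: C_std·(Q_w + Q_r) = Q_w·C_e + Q_r·C_b.
Rearranging, Q_w = Q_r·(C_std − C_b)/(C_e − C_std) = 1.26·(0.0147 − 0.0077) / (1 − 0.0147) = 0.008952 m³/s.
= 0.7734 ML/d.

0.773 ML/d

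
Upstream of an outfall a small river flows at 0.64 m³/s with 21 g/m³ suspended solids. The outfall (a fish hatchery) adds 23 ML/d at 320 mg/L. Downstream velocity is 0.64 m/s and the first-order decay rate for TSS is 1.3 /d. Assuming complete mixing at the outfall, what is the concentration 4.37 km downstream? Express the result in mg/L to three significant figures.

23 ML/d = 0.2662 m³/s.
After complete mixing, C₀ = (0.2662·320 + 0.64·21) / 0.9062 = 108.8 mg/L.
Travel time t = 4370 m / 0.64 m/s = 6828 s = 0.07903 d.
C = 108.8·exp(−1.3·0.07903) = 108.8·0.9024 = 98.21 mg/L.

98.2 mg/L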